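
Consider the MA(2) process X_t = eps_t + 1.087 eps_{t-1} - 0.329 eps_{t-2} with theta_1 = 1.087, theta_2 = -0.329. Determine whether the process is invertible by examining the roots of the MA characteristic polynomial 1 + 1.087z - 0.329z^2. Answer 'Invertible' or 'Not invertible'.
\text{Not invertible}

The MA(q) characteristic polynomial is P(z) = 1 + 1.087z - 0.329z^2.
Invertibility requires all roots to lie outside the unit circle, i.e. |z| > 1 for every root.
Set 1 + (1.087) z + (-0.329) z^2 = 0, i.e. a z^2 + b z + c = 0 with a = -0.329, b = 1.087, c = 1.
Discriminant D = b^2 - 4ac = (1.087)^2 - 4*(-0.329)*1 = 1.181569 - (-1.316) = 2.497569.
D >= 0, so the roots are real: z = (-b +/- sqrt(D)) / (2a) = (-1.087 +/- 1.58037) / (-0.658).
  z_1 = (-1.087 + 1.58037) / (-0.658) = -0.7498,   |z_1| = 0.7498.
  z_2 = (-1.087 - 1.58037) / (-0.658) = 4.0538,   |z_2| = 4.0538.
Moduli of all roots: 0.7498, 4.0538.
All moduli strictly greater than 1? No.
Verdict: Not invertible.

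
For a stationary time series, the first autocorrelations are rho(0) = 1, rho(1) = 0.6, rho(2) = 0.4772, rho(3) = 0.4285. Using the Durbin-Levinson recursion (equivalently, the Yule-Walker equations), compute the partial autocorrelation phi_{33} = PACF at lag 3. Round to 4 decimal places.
\phi_{33} = 0.1370

The PACF at lag k is phi_{kk}, the last component of the solution
to the Yule-Walker system G_k phi = r_k where
  (G_k)_{ij} = rho(|i - j|), (r_k)_i = rho(i), i,j = 1..k.
Equivalently, Durbin-Levinson gives phi_{kk} iteratively:
  phi_{11} = rho(1)
  phi_{kk} = [rho(k) - sum_{j=1..k-1} phi_{k-1,j} rho(k-j)]
            / [1 - sum_{j=1..k-1} phi_{k-1,j} rho(j)],
  phi_{k,j} = phi_{k-1,j} - phi_{kk} phi_{k-1,k-j},  j = 1..k-1.
Step k = 1:
  phi_11 = rho(1) = 0.6.
Step k = 2:
  phi_22 = [rho(2) - phi_11 rho(1)] / [1 - phi_11 rho(1)] = [0.4772 - (0.6)(0.6)] / [1 - (0.6)(0.6)]
         = 0.1172 / 0.64 = 0.183125.
  Update: phi_21 = phi_11 - phi_22 phi_11 = 0.6 - (0.183125)(0.6) = 0.490125.
Step k = 3:
  phi_33 = [rho(3) - phi_21 rho(2) - phi_22 rho(1)] / [1 - phi_21 rho(1) - phi_22 rho(2)]
    numerator   = 0.4285 - (0.490125)(0.4772) - (0.183125)(0.6) = 0.08473735
    denominator = 1 - (0.490125)(0.6) - (0.183125)(0.4772) = 0.61853775
  phi_33 = 0.08473735 / 0.61853775 = 0.137.
Therefore phi_{33} = 0.1370.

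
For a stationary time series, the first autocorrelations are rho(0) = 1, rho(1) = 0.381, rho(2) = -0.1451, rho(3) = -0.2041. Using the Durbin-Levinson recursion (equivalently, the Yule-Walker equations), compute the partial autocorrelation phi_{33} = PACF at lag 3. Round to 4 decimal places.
\phi_{33} = -0.0009

The PACF at lag k is phi_{kk}, the last component of the solution
to the Yule-Walker system G_k phi = r_k where
  (G_k)_{ij} = rho(|i - j|), (r_k)_i = rho(i), i,j = 1..k.
Equivalently, Durbin-Levinson gives phi_{kk} iteratively:
  phi_{11} = rho(1)
  phi_{kk} = [rho(k) - sum_{j=1..k-1} phi_{k-1,j} rho(k-j)]
            / [1 - sum_{j=1..k-1} phi_{k-1,j} rho(j)],
  phi_{k,j} = phi_{k-1,j} - phi_{kk} phi_{k-1,k-j},  j = 1..k-1.
Step k = 1:
  phi_11 = rho(1) = 0.381.
Step k = 2:
  phi_22 = [rho(2) - phi_11 rho(1)] / [1 - phi_11 rho(1)] = [-0.1451 - (0.381)(0.381)] / [1 - (0.381)(0.381)]
         = -0.290261 / 0.854839 = -0.33955.
  Update: phi_21 = phi_11 - phi_22 phi_11 = 0.381 - (-0.33955)(0.381) = 0.510369.
Step k = 3:
  phi_33 = [rho(3) - phi_21 rho(2) - phi_22 rho(1)] / [1 - phi_21 rho(1) - phi_22 rho(2)]
    numerator   = -0.2041 - (0.510369)(-0.1451) - (-0.33955)(0.381) = -0.00067676
    denominator = 1 - (0.510369)(0.381) - (-0.33955)(-0.1451) = 0.75628074
  phi_33 = -0.00067676 / 0.75628074 = -0.0009.
Therefore phi_{33} = -0.0009.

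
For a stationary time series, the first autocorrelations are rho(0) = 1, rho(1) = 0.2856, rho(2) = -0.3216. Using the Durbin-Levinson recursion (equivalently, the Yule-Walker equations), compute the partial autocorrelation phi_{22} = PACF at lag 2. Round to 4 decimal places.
\phi_{22} = -0.4390

The PACF at lag k is phi_{kk}, the last component of the solution
to the Yule-Walker system G_k phi = r_k where
  (G_k)_{ij} = rho(|i - j|), (r_k)_i = rho(i), i,j = 1..k.
Equivalently, Durbin-Levinson gives phi_{kk} iteratively:
  phi_{11} = rho(1)
  phi_{kk} = [rho(k) - sum_{j=1..k-1} phi_{k-1,j} rho(k-j)]
            / [1 - sum_{j=1..k-1} phi_{k-1,j} rho(j)],
  phi_{k,j} = phi_{k-1,j} - phi_{kk} phi_{k-1,k-j},  j = 1..k-1.
Step k = 1:
  phi_11 = rho(1) = 0.2856.
Step k = 2:
  phi_22 = [rho(2) - phi_11 rho(1)] / [1 - phi_11 rho(1)] = [-0.3216 - (0.2856)(0.2856)] / [1 - (0.2856)(0.2856)]
         = -0.40316736 / 0.91843264 = -0.439.
Therefore phi_{22} = -0.4390.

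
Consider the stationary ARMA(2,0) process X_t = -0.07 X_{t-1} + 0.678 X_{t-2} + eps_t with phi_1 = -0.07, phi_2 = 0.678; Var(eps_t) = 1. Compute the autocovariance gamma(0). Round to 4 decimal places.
\gamma(0) = 1.9426

Multiply the model equation by X_{t-k} and take expectations. With theta_0 = psi_0 = 1 and psi_j the MA(infinity) weights, this gives
  gamma(k) - sum_i phi_i gamma(k-i) = c_k,
  c_k = sigma^2 * sum_{j=k..q} theta_j psi_{j-k}   (c_k = 0 for k > q),
using gamma(-m) = gamma(m).
Pure AR (q = 0): c_0 = sigma^2 = 1, c_k = 0 for k >= 1.
Equations for k = 0, 1, 2 (AR order 2, c_2 = 0):
  (E0) gamma(0) = phi_1 gamma(1) + phi_2 gamma(2) + c_0
  (E1) gamma(1) = phi_1 gamma(0) + phi_2 gamma(1) + c_1
  (E2) gamma(2) = phi_1 gamma(1) + phi_2 gamma(0)
From (E1): gamma(1) = A gamma(0) + B with
  A = phi_1 / (1 - phi_2) = -0.07 / 0.322 = -0.217391,   B = c_1 / (1 - phi_2) = 0 / 0.322 = 0.
Insert (E2) into (E0): gamma(0) (1 - phi_2^2) = phi_1 (1 + phi_2) gamma(1) + c_0.
  phi_1 (1 + phi_2) = (-0.07)(1.678) = -0.11746,   1 - phi_2^2 = 0.540316.
Replace gamma(1) by A gamma(0) + B and collect gamma(0):
  gamma(0) [0.540316 - (-0.11746)(-0.217391)] = c_0 = 1
  gamma(0) * 0.514781 = 1
  gamma(0) = 1 / 0.514781 = 1.942573.
Therefore gamma(0) = 1.9426 (to 4 decimal places).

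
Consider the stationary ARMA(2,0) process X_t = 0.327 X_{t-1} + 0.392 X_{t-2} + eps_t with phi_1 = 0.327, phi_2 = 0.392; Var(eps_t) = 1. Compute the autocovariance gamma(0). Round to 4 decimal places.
\gamma(0) = 1.6624

Multiply the model equation by X_{t-k} and take expectations. With theta_0 = psi_0 = 1 and psi_j the MA(infinity) weights, this gives
  gamma(k) - sum_i phi_i gamma(k-i) = c_k,
  c_k = sigma^2 * sum_{j=k..q} theta_j psi_{j-k}   (c_k = 0 for k > q),
using gamma(-m) = gamma(m).
Pure AR (q = 0): c_0 = sigma^2 = 1, c_k = 0 for k >= 1.
Equations for k = 0, 1, 2 (AR order 2, c_2 = 0):
  (E0) gamma(0) = phi_1 gamma(1) + phi_2 gamma(2) + c_0
  (E1) gamma(1) = phi_1 gamma(0) + phi_2 gamma(1) + c_1
  (E2) gamma(2) = phi_1 gamma(1) + phi_2 gamma(0)
From (E1): gamma(1) = A gamma(0) + B with
  A = phi_1 / (1 - phi_2) = 0.327 / 0.608 = 0.537829,   B = c_1 / (1 - phi_2) = 0 / 0.608 = 0.
Insert (E2) into (E0): gamma(0) (1 - phi_2^2) = phi_1 (1 + phi_2) gamma(1) + c_0.
  phi_1 (1 + phi_2) = (0.327)(1.392) = 0.455184,   1 - phi_2^2 = 0.846336.
Replace gamma(1) by A gamma(0) + B and collect gamma(0):
  gamma(0) [0.846336 - (0.455184)(0.537829)] = c_0 = 1
  gamma(0) * 0.601525 = 1
  gamma(0) = 1 / 0.601525 = 1.662442.
Therefore gamma(0) = 1.6624 (to 4 decimal places).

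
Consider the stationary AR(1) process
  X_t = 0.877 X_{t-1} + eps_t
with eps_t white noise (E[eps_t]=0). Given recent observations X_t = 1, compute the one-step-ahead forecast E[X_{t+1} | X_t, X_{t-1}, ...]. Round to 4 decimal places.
E[X_{t+1} \mid \mathcal F_t] = 0.8770

For an AR(p) model X_t = c + sum_i phi_i X_{t-i} + eps_t, the
one-step-ahead conditional mean is
  E[X_{t+1} | X_t, ...] = c + sum_i phi_i X_{t+1-i}.
Substitute known values:
  E[X_{t+1} | ...] = (0.877) * (1)
                   = 0.8770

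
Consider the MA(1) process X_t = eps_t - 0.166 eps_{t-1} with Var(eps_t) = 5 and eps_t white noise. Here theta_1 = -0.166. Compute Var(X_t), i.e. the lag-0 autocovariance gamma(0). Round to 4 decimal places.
\gamma(0) = 5.1378

For an MA(q) process X_t = eps_t + sum_i theta_i eps_{t-i} with
Var(eps_t) = sigma^2, the variance is
  gamma(0) = sigma^2 * (1 + sum_i theta_i^2).
  sum_i theta_i^2 = (-0.166)^2 = 0.027556.
  gamma(0) = 5 * (1 + 0.027556) = 5 * 1.027556 = 5.13778, which rounds to 5.1378.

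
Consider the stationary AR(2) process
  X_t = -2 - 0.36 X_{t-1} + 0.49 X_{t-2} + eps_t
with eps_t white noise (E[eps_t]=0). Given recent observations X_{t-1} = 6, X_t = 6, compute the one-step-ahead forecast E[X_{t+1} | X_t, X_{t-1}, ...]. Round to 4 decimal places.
E[X_{t+1} \mid \mathcal F_t] = -1.2200

For an AR(p) model X_t = c + sum_i phi_i X_{t-i} + eps_t, the
one-step-ahead conditional mean is
  E[X_{t+1} | X_t, ...] = c + sum_i phi_i X_{t+1-i}.
Substitute known values:
  E[X_{t+1} | ...] = -2 + (-0.36) * (6) + (0.49) * (6)
                   = -1.2200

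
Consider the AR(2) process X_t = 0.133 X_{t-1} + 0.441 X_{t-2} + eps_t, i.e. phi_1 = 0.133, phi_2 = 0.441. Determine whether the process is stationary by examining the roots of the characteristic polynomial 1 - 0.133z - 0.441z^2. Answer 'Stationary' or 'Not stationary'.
\text{Stationary}

The AR(p) characteristic polynomial is P(z) = 1 - 0.133z - 0.441z^2.
Stationarity requires all roots to lie outside the unit circle, i.e. |z| > 1 for every root.
Set 1 + (-0.133) z + (-0.441) z^2 = 0, i.e. a z^2 + b z + c = 0 with a = -0.441, b = -0.133, c = 1.
Discriminant D = b^2 - 4ac = (-0.133)^2 - 4*(-0.441)*1 = 0.017689 - (-1.764) = 1.781689.
D >= 0, so the roots are real: z = (-b +/- sqrt(D)) / (2a) = (0.133 +/- 1.334799) / (-0.882).
  z_1 = (0.133 + 1.334799) / (-0.882) = -1.6642,   |z_1| = 1.6642.
  z_2 = (0.133 - 1.334799) / (-0.882) = 1.3626,   |z_2| = 1.3626.
Moduli of all roots: 1.6642, 1.3626.
All moduli strictly greater than 1? Yes.
Verdict: Stationary.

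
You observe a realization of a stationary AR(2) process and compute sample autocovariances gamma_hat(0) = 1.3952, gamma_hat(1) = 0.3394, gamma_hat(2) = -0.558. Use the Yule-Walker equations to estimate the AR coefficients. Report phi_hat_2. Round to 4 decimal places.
\hat\phi_{2} = -0.4880

The Yule-Walker equations for an AR(p) process read, in matrix form,
  Gamma_p phi = r_p,   with   (Gamma_p)_{ij} = gamma(|i - j|),
                       (r_p)_i = gamma(i),   i,j = 1..p.
Substitute the sample gammas (Toeplitz matrix and right-hand side of size 2):
  Gamma_p = [[1.3952, 0.3394], [0.3394, 1.3952]]
  r_p     = [0.3394, -0.558]
Written out:
  1.3952 phi_1 + 0.3394 phi_2 = 0.3394
  0.3394 phi_1 + 1.3952 phi_2 = -0.558
Solve by Cramer's rule:
  det = gamma(0)^2 - gamma(1)^2 = (1.3952)^2 - (0.3394)^2 = 1.94658304 - 0.11519236 = 1.83139068
  phi_hat_1 = [gamma(1) gamma(0) - gamma(1) gamma(2)] / det = [(0.3394)(1.3952) - (0.3394)(-0.558)] / 1.83139068 = 0.66291608 / 1.83139068 = 0.362
  phi_hat_2 = [gamma(0) gamma(2) - gamma(1)^2] / det = [(1.3952)(-0.558) - (0.3394)^2] / 1.83139068 = -0.89371396 / 1.83139068 = -0.488
So phi_hat = [0.3620, -0.4880].
Therefore phi_hat_2 = -0.4880.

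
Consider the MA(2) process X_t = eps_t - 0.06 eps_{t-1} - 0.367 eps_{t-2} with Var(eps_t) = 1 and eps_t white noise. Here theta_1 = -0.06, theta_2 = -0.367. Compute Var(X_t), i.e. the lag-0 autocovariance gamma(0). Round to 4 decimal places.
\gamma(0) = 1.1383

For an MA(q) process X_t = eps_t + sum_i theta_i eps_{t-i} with
Var(eps_t) = sigma^2, the variance is
  gamma(0) = sigma^2 * (1 + sum_i theta_i^2).
  sum_i theta_i^2 = (-0.06)^2 + (-0.367)^2 = 0.0036 + 0.134689 = 0.138289.
  gamma(0) = 1 * (1 + 0.138289) = 1 * 1.138289 = 1.138289, which rounds to 1.1383.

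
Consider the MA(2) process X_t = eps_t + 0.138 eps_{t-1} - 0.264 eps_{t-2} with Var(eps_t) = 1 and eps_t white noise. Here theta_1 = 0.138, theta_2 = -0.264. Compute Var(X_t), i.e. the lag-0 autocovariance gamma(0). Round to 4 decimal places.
\gamma(0) = 1.0887

For an MA(q) process X_t = eps_t + sum_i theta_i eps_{t-i} with
Var(eps_t) = sigma^2, the variance is
  gamma(0) = sigma^2 * (1 + sum_i theta_i^2).
  sum_i theta_i^2 = (0.138)^2 + (-0.264)^2 = 0.019044 + 0.069696 = 0.08874.
  gamma(0) = 1 * (1 + 0.08874) = 1 * 1.08874 = 1.08874, which rounds to 1.0887.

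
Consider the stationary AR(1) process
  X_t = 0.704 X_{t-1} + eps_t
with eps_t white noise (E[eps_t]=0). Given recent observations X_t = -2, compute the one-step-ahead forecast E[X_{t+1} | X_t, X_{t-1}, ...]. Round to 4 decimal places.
E[X_{t+1} \mid \mathcal F_t] = -1.4080

For an AR(p) model X_t = c + sum_i phi_i X_{t-i} + eps_t, the
one-step-ahead conditional mean is
  E[X_{t+1} | X_t, ...] = c + sum_i phi_i X_{t+1-i}.
Substitute known values:
  E[X_{t+1} | ...] = (0.704) * (-2)
                   = -1.4080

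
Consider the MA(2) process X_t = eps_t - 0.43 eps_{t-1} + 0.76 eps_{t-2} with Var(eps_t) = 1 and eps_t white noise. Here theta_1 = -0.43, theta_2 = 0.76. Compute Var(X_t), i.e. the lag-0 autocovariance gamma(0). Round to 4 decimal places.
\gamma(0) = 1.7625

For an MA(q) process X_t = eps_t + sum_i theta_i eps_{t-i} with
Var(eps_t) = sigma^2, the variance is
  gamma(0) = sigma^2 * (1 + sum_i theta_i^2).
  sum_i theta_i^2 = (-0.43)^2 + (0.76)^2 = 0.1849 + 0.5776 = 0.7625.
  gamma(0) = 1 * (1 + 0.7625) = 1 * 1.7625 = 1.7625.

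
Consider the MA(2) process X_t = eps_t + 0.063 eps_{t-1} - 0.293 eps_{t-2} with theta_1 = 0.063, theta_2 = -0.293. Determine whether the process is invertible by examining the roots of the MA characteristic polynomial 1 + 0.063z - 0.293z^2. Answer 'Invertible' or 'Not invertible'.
\text{Invertible}

The MA(q) characteristic polynomial is P(z) = 1 + 0.063z - 0.293z^2.
Invertibility requires all roots to lie outside the unit circle, i.e. |z| > 1 for every root.
Set 1 + (0.063) z + (-0.293) z^2 = 0, i.e. a z^2 + b z + c = 0 with a = -0.293, b = 0.063, c = 1.
Discriminant D = b^2 - 4ac = (0.063)^2 - 4*(-0.293)*1 = 0.003969 - (-1.172) = 1.175969.
D >= 0, so the roots are real: z = (-b +/- sqrt(D)) / (2a) = (-0.063 +/- 1.084421) / (-0.586).
  z_1 = (-0.063 + 1.084421) / (-0.586) = -1.743,   |z_1| = 1.743.
  z_2 = (-0.063 - 1.084421) / (-0.586) = 1.9581,   |z_2| = 1.9581.
Moduli of all roots: 1.7430, 1.9581.
All moduli strictly greater than 1? Yes.
Verdict: Invertible.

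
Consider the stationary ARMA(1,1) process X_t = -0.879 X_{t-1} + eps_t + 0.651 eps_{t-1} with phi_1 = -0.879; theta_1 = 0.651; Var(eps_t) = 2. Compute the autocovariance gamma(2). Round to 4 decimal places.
\gamma(2) = 0.7541

Multiply the model equation by X_{t-k} and take expectations. With theta_0 = psi_0 = 1 and psi_j the MA(infinity) weights, this gives
  gamma(k) - sum_i phi_i gamma(k-i) = c_k,
  c_k = sigma^2 * sum_{j=k..q} theta_j psi_{j-k}   (c_k = 0 for k > q),
using gamma(-m) = gamma(m).
psi-weights needed (psi_j = theta_j + sum_i phi_i psi_{j-i}):
  psi_1 = theta_1 + phi_1 = 0.651 + (-0.879) = -0.228
Right-hand sides:
  c_0 = sigma^2 (1 + theta_1 psi_1) = 2 * (1 + (0.651)(-0.228)) = 2 * 0.851572 = 1.703144
  c_1 = sigma^2 theta_1 = 2 * (0.651) = 1.302
  c_2 = 0
Equations for k = 0 and k = 1 (AR order 1):
  gamma(0) = phi_1 gamma(1) + c_0
  gamma(1) = phi_1 gamma(0) + c_1
Substituting the second into the first: gamma(0) (1 - phi_1^2) = c_0 + phi_1 c_1, so
  gamma(0) = (c_0 + phi_1 c_1) / (1 - phi_1^2) = (1.703144 + (-0.879)(1.302)) / (1 - (-0.879)^2) = 0.558686 / 0.227359 = 2.457286.
  gamma(1) = phi_1 gamma(0) + c_1 = (-0.879)(2.457286) + (1.302) = -0.857954.
For k = 2 (> q): gamma(2) = phi_1 gamma(1) = (-0.879)(-0.857954) = 0.754142.
Therefore gamma(2) = 0.7541 (to 4 decimal places).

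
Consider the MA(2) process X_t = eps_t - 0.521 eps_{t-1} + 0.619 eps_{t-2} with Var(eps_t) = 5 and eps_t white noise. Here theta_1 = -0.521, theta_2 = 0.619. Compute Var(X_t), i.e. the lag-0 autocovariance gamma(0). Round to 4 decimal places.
\gamma(0) = 8.2730

For an MA(q) process X_t = eps_t + sum_i theta_i eps_{t-i} with
Var(eps_t) = sigma^2, the variance is
  gamma(0) = sigma^2 * (1 + sum_i theta_i^2).
  sum_i theta_i^2 = (-0.521)^2 + (0.619)^2 = 0.271441 + 0.383161 = 0.654602.
  gamma(0) = 5 * (1 + 0.654602) = 5 * 1.654602 = 8.27301, which rounds to 8.2730.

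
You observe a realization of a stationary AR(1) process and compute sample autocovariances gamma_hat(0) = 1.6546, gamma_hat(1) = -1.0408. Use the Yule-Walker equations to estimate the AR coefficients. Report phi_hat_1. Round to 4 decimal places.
\hat\phi_{1} = -0.6290

The Yule-Walker equations for an AR(p) process read, in matrix form,
  Gamma_p phi = r_p,   with   (Gamma_p)_{ij} = gamma(|i - j|),
                       (r_p)_i = gamma(i),   i,j = 1..p.
Substitute the sample gammas (Toeplitz matrix and right-hand side of size 1):
  Gamma_p = [[1.6546]]
  r_p     = [-1.0408]
With p = 1 this is the single equation gamma(0) phi_1 = gamma(1):
  phi_hat_1 = gamma(1) / gamma(0) = -1.0408 / 1.6546 = -0.6290.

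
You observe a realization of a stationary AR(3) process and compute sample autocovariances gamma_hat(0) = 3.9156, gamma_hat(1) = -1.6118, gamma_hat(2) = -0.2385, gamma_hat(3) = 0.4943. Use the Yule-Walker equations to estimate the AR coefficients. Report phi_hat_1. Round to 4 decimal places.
\hat\phi_{1} = -0.5330

The Yule-Walker equations for an AR(p) process read, in matrix form,
  Gamma_p phi = r_p,   with   (Gamma_p)_{ij} = gamma(|i - j|),
                       (r_p)_i = gamma(i),   i,j = 1..p.
Substitute the sample gammas (Toeplitz matrix and right-hand side of size 3):
  Gamma_p = [[3.9156, -1.6118, -0.2385], [-1.6118, 3.9156, -1.6118], [-0.2385, -1.6118, 3.9156]]
  r_p     = [-1.6118, -0.2385, 0.4943]
Written out (R1..R3):
  (R1) 3.9156 phi_1 - 1.6118 phi_2 - 0.2385 phi_3 = -1.6118
  (R2) -1.6118 phi_1 + 3.9156 phi_2 - 1.6118 phi_3 = -0.2385
  (R3) -0.2385 phi_1 - 1.6118 phi_2 + 3.9156 phi_3 = 0.4943
Gaussian elimination:
  R2 <- R2 - (-1.6118/3.9156) R1 = R2 - (-0.411636) R1:  3.252126 phi_2 - 1.709975 phi_3 = -0.901974
  R3 <- R3 - (-0.2385/3.9156) R1 = R3 - (-0.06091) R1:  -1.709975 phi_2 + 3.901073 phi_3 = 0.396125
  R3 <- R3 - (-1.709975/3.252126) R2 = R3 - (-0.525802) R2:  3.001964 phi_3 = -0.078135
Back-substitution:
  phi_hat_3 = -0.078135 / 3.001964 = -0.026028
  phi_hat_2 = (-0.901974 - (-1.709975)(-0.026028)) / 3.252126 = -0.291035
  phi_hat_1 = (-1.6118 - (-1.6118)(-0.291035) - (-0.2385)(-0.026028)) / 3.9156 = -0.533021
So phi_hat = [-0.5330, -0.2910, -0.0260].
Therefore phi_hat_1 = -0.5330.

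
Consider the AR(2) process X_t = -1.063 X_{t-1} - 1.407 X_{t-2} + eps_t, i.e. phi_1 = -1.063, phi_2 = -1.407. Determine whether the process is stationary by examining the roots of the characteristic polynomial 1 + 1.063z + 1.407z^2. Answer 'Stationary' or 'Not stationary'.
\text{Not stationary}

The AR(p) characteristic polynomial is P(z) = 1 + 1.063z + 1.407z^2.
Stationarity requires all roots to lie outside the unit circle, i.e. |z| > 1 for every root.
Set 1 + (1.063) z + (1.407) z^2 = 0, i.e. a z^2 + b z + c = 0 with a = 1.407, b = 1.063, c = 1.
Discriminant D = b^2 - 4ac = (1.063)^2 - 4*(1.407)*1 = 1.129969 - (5.628) = -4.498031.
D < 0, so the roots are the complex-conjugate pair z = (-b +/- i sqrt(-D)) / (2a) = -0.3778 +/- 0.7537i.
For a conjugate pair |z|^2 = z * conj(z) = (product of roots) = c/a = 1/(1.407) = 0.710732, so |z| = sqrt(0.710732) = 0.843 for both roots.
Moduli of all roots: 0.8430, 0.8430.
All moduli strictly greater than 1? No.
Verdict: Not stationary.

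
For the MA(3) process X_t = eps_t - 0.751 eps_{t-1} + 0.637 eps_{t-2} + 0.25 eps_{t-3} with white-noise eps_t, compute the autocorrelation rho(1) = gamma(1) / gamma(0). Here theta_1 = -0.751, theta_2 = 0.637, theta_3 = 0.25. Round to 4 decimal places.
\rho(1) = -0.5266

For an MA(q) process with theta_0 = 1, the autocovariance is
  gamma(k) = sigma^2 * sum_{i=0..q-k} theta_i * theta_{i+k},
and rho(k) = gamma(k) / gamma(0). Sigma^2 cancels.
  numerator   = (1)*(-0.751) + (-0.751)*(0.637) + (0.637)*(0.25) = -1.070137.
  denominator = (1)^2 + (-0.751)^2 + (0.637)^2 + (0.25)^2 = 2.03227.
  rho(1) = -1.070137 / 2.03227 = -0.5266.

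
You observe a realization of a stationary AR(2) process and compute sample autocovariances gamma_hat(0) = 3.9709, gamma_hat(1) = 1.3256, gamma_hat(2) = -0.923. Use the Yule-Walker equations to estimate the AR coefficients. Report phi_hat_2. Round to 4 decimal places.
\hat\phi_{2} = -0.3870

The Yule-Walker equations for an AR(p) process read, in matrix form,
  Gamma_p phi = r_p,   with   (Gamma_p)_{ij} = gamma(|i - j|),
                       (r_p)_i = gamma(i),   i,j = 1..p.
Substitute the sample gammas (Toeplitz matrix and right-hand side of size 2):
  Gamma_p = [[3.9709, 1.3256], [1.3256, 3.9709]]
  r_p     = [1.3256, -0.923]
Written out:
  3.9709 phi_1 + 1.3256 phi_2 = 1.3256
  1.3256 phi_1 + 3.9709 phi_2 = -0.923
Solve by Cramer's rule:
  det = gamma(0)^2 - gamma(1)^2 = (3.9709)^2 - (1.3256)^2 = 15.76804681 - 1.75721536 = 14.01083145
  phi_hat_1 = [gamma(1) gamma(0) - gamma(1) gamma(2)] / det = [(1.3256)(3.9709) - (1.3256)(-0.923)] / 14.01083145 = 6.48735384 / 14.01083145 = 0.463
  phi_hat_2 = [gamma(0) gamma(2) - gamma(1)^2] / det = [(3.9709)(-0.923) - (1.3256)^2] / 14.01083145 = -5.42235606 / 14.01083145 = -0.387
So phi_hat = [0.4630, -0.3870].
Therefore phi_hat_2 = -0.3870.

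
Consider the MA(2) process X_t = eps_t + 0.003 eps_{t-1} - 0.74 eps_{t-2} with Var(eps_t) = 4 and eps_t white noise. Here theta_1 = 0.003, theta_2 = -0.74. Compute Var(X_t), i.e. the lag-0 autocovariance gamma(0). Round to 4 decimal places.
\gamma(0) = 6.1904

For an MA(q) process X_t = eps_t + sum_i theta_i eps_{t-i} with
Var(eps_t) = sigma^2, the variance is
  gamma(0) = sigma^2 * (1 + sum_i theta_i^2).
  sum_i theta_i^2 = (0.003)^2 + (-0.74)^2 = 0.000009 + 0.5476 = 0.547609.
  gamma(0) = 4 * (1 + 0.547609) = 4 * 1.547609 = 6.190436, which rounds to 6.1904.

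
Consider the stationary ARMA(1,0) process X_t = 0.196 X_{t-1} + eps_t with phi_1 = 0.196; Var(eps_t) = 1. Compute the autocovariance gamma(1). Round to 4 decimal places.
\gamma(1) = 0.2038

Multiply the model equation by X_{t-k} and take expectations. With theta_0 = psi_0 = 1 and psi_j the MA(infinity) weights, this gives
  gamma(k) - sum_i phi_i gamma(k-i) = c_k,
  c_k = sigma^2 * sum_{j=k..q} theta_j psi_{j-k}   (c_k = 0 for k > q),
using gamma(-m) = gamma(m).
Pure AR (q = 0): c_0 = sigma^2 = 1, c_k = 0 for k >= 1.
Equations for k = 0 and k = 1 (AR order 1):
  gamma(0) = phi_1 gamma(1) + c_0
  gamma(1) = phi_1 gamma(0) + c_1
Substituting the second into the first: gamma(0) (1 - phi_1^2) = c_0 + phi_1 c_1, so
  gamma(0) = c_0 / (1 - phi_1^2) = 1 / (1 - (0.196)^2) = 1 / 0.961584 = 1.039951.
  gamma(1) = phi_1 gamma(0) = (0.196)(1.039951) = 0.20383.
Therefore gamma(1) = 0.2038 (to 4 decimal places).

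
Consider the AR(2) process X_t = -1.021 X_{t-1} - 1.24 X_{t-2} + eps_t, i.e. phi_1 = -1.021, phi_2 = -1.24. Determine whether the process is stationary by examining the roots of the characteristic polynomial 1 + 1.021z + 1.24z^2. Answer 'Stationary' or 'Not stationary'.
\text{Not stationary}

The AR(p) characteristic polynomial is P(z) = 1 + 1.021z + 1.24z^2.
Stationarity requires all roots to lie outside the unit circle, i.e. |z| > 1 for every root.
Set 1 + (1.021) z + (1.24) z^2 = 0, i.e. a z^2 + b z + c = 0 with a = 1.24, b = 1.021, c = 1.
Discriminant D = b^2 - 4ac = (1.021)^2 - 4*(1.24)*1 = 1.042441 - (4.96) = -3.917559.
D < 0, so the roots are the complex-conjugate pair z = (-b +/- i sqrt(-D)) / (2a) = -0.4117 +/- 0.7981i.
For a conjugate pair |z|^2 = z * conj(z) = (product of roots) = c/a = 1/(1.24) = 0.806452, so |z| = sqrt(0.806452) = 0.898 for both roots.
Moduli of all roots: 0.8980, 0.8980.
All moduli strictly greater than 1? No.
Verdict: Not stationary.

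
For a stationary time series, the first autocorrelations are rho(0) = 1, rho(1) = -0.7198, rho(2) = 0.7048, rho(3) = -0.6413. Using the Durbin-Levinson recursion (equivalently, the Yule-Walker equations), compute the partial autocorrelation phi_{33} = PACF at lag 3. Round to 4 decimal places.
\phi_{33} = -0.1261

The PACF at lag k is phi_{kk}, the last component of the solution
to the Yule-Walker system G_k phi = r_k where
  (G_k)_{ij} = rho(|i - j|), (r_k)_i = rho(i), i,j = 1..k.
Equivalently, Durbin-Levinson gives phi_{kk} iteratively:
  phi_{11} = rho(1)
  phi_{kk} = [rho(k) - sum_{j=1..k-1} phi_{k-1,j} rho(k-j)]
            / [1 - sum_{j=1..k-1} phi_{k-1,j} rho(j)],
  phi_{k,j} = phi_{k-1,j} - phi_{kk} phi_{k-1,k-j},  j = 1..k-1.
Step k = 1:
  phi_11 = rho(1) = -0.7198.
Step k = 2:
  phi_22 = [rho(2) - phi_11 rho(1)] / [1 - phi_11 rho(1)] = [0.7048 - (-0.7198)(-0.7198)] / [1 - (-0.7198)(-0.7198)]
         = 0.18668796 / 0.48188796 = 0.387409.
  Update: phi_21 = phi_11 - phi_22 phi_11 = -0.7198 - (0.387409)(-0.7198) = -0.440943.
Step k = 3:
  phi_33 = [rho(3) - phi_21 rho(2) - phi_22 rho(1)] / [1 - phi_21 rho(1) - phi_22 rho(2)]
    numerator   = -0.6413 - (-0.440943)(0.7048) - (0.387409)(-0.7198) = -0.05166627
    denominator = 1 - (-0.440943)(-0.7198) - (0.387409)(0.7048) = 0.40956328
  phi_33 = -0.05166627 / 0.40956328 = -0.1261.
Therefore phi_{33} = -0.1261.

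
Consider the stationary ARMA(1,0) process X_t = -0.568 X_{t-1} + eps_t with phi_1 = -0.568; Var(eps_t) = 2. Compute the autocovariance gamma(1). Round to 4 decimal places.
\gamma(1) = -1.6771

Multiply the model equation by X_{t-k} and take expectations. With theta_0 = psi_0 = 1 and psi_j the MA(infinity) weights, this gives
  gamma(k) - sum_i phi_i gamma(k-i) = c_k,
  c_k = sigma^2 * sum_{j=k..q} theta_j psi_{j-k}   (c_k = 0 for k > q),
using gamma(-m) = gamma(m).
Pure AR (q = 0): c_0 = sigma^2 = 2, c_k = 0 for k >= 1.
Equations for k = 0 and k = 1 (AR order 1):
  gamma(0) = phi_1 gamma(1) + c_0
  gamma(1) = phi_1 gamma(0) + c_1
Substituting the second into the first: gamma(0) (1 - phi_1^2) = c_0 + phi_1 c_1, so
  gamma(0) = c_0 / (1 - phi_1^2) = 2 / (1 - (-0.568)^2) = 2 / 0.677376 = 2.95257.
  gamma(1) = phi_1 gamma(0) = (-0.568)(2.95257) = -1.67706.
Therefore gamma(1) = -1.6771 (to 4 decimal places).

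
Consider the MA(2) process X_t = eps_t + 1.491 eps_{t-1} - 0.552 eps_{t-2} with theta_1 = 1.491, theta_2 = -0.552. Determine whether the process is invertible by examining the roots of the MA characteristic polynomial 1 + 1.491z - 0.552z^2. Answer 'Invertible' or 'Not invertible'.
\text{Not invertible}

The MA(q) characteristic polynomial is P(z) = 1 + 1.491z - 0.552z^2.
Invertibility requires all roots to lie outside the unit circle, i.e. |z| > 1 for every root.
Set 1 + (1.491) z + (-0.552) z^2 = 0, i.e. a z^2 + b z + c = 0 with a = -0.552, b = 1.491, c = 1.
Discriminant D = b^2 - 4ac = (1.491)^2 - 4*(-0.552)*1 = 2.223081 - (-2.208) = 4.431081.
D >= 0, so the roots are real: z = (-b +/- sqrt(D)) / (2a) = (-1.491 +/- 2.105013) / (-1.104).
  z_1 = (-1.491 + 2.105013) / (-1.104) = -0.5562,   |z_1| = 0.5562.
  z_2 = (-1.491 - 2.105013) / (-1.104) = 3.2573,   |z_2| = 3.2573.
Moduli of all roots: 0.5562, 3.2573.
All moduli strictly greater than 1? No.
Verdict: Not invertible.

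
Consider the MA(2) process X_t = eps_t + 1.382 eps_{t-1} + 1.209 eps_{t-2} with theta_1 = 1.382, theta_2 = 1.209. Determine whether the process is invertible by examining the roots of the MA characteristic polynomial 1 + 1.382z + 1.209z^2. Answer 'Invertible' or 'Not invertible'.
\text{Not invertible}

The MA(q) characteristic polynomial is P(z) = 1 + 1.382z + 1.209z^2.
Invertibility requires all roots to lie outside the unit circle, i.e. |z| > 1 for every root.
Set 1 + (1.382) z + (1.209) z^2 = 0, i.e. a z^2 + b z + c = 0 with a = 1.209, b = 1.382, c = 1.
Discriminant D = b^2 - 4ac = (1.382)^2 - 4*(1.209)*1 = 1.909924 - (4.836) = -2.926076.
D < 0, so the roots are the complex-conjugate pair z = (-b +/- i sqrt(-D)) / (2a) = -0.5715 +/- 0.7074i.
For a conjugate pair |z|^2 = z * conj(z) = (product of roots) = c/a = 1/(1.209) = 0.82713, so |z| = sqrt(0.82713) = 0.9095 for both roots.
Moduli of all roots: 0.9095, 0.9095.
All moduli strictly greater than 1? No.
Verdict: Not invertible.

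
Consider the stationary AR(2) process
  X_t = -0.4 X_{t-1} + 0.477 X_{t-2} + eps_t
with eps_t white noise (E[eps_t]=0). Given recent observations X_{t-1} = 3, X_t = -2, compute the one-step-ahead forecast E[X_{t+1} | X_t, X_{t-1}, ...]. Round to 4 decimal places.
E[X_{t+1} \mid \mathcal F_t] = 2.2310

For an AR(p) model X_t = c + sum_i phi_i X_{t-i} + eps_t, the
one-step-ahead conditional mean is
  E[X_{t+1} | X_t, ...] = c + sum_i phi_i X_{t+1-i}.
Substitute known values:
  E[X_{t+1} | ...] = (-0.4) * (-2) + (0.477) * (3)
                   = 2.2310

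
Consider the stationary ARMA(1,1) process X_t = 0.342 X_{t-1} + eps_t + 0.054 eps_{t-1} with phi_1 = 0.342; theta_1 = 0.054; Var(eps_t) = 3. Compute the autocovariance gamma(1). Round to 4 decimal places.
\gamma(1) = 1.3702

Multiply the model equation by X_{t-k} and take expectations. With theta_0 = psi_0 = 1 and psi_j the MA(infinity) weights, this gives
  gamma(k) - sum_i phi_i gamma(k-i) = c_k,
  c_k = sigma^2 * sum_{j=k..q} theta_j psi_{j-k}   (c_k = 0 for k > q),
using gamma(-m) = gamma(m).
psi-weights needed (psi_j = theta_j + sum_i phi_i psi_{j-i}):
  psi_1 = theta_1 + phi_1 = 0.054 + (0.342) = 0.396
Right-hand sides:
  c_0 = sigma^2 (1 + theta_1 psi_1) = 3 * (1 + (0.054)(0.396)) = 3 * 1.021384 = 3.064152
  c_1 = sigma^2 theta_1 = 3 * (0.054) = 0.162
  c_2 = 0
Equations for k = 0 and k = 1 (AR order 1):
  gamma(0) = phi_1 gamma(1) + c_0
  gamma(1) = phi_1 gamma(0) + c_1
Substituting the second into the first: gamma(0) (1 - phi_1^2) = c_0 + phi_1 c_1, so
  gamma(0) = (c_0 + phi_1 c_1) / (1 - phi_1^2) = (3.064152 + (0.342)(0.162)) / (1 - (0.342)^2) = 3.119556 / 0.883036 = 3.532762.
  gamma(1) = phi_1 gamma(0) + c_1 = (0.342)(3.532762) + (0.162) = 1.370205.
Therefore gamma(1) = 1.3702 (to 4 decimal places).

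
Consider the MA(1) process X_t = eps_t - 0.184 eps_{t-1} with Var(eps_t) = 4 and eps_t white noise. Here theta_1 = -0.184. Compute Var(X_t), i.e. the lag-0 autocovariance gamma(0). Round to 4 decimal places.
\gamma(0) = 4.1354

For an MA(q) process X_t = eps_t + sum_i theta_i eps_{t-i} with
Var(eps_t) = sigma^2, the variance is
  gamma(0) = sigma^2 * (1 + sum_i theta_i^2).
  sum_i theta_i^2 = (-0.184)^2 = 0.033856.
  gamma(0) = 4 * (1 + 0.033856) = 4 * 1.033856 = 4.135424, which rounds to 4.1354.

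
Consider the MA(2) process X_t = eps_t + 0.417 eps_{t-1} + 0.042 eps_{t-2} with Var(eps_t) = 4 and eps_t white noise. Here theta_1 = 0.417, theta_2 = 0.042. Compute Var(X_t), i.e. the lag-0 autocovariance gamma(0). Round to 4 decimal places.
\gamma(0) = 4.7026

For an MA(q) process X_t = eps_t + sum_i theta_i eps_{t-i} with
Var(eps_t) = sigma^2, the variance is
  gamma(0) = sigma^2 * (1 + sum_i theta_i^2).
  sum_i theta_i^2 = (0.417)^2 + (0.042)^2 = 0.173889 + 0.001764 = 0.175653.
  gamma(0) = 4 * (1 + 0.175653) = 4 * 1.175653 = 4.702612, which rounds to 4.7026.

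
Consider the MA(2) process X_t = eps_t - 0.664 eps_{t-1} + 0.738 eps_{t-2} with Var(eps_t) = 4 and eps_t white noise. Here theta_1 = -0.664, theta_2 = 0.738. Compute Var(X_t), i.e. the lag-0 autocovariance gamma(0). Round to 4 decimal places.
\gamma(0) = 7.9422

For an MA(q) process X_t = eps_t + sum_i theta_i eps_{t-i} with
Var(eps_t) = sigma^2, the variance is
  gamma(0) = sigma^2 * (1 + sum_i theta_i^2).
  sum_i theta_i^2 = (-0.664)^2 + (0.738)^2 = 0.440896 + 0.544644 = 0.98554.
  gamma(0) = 4 * (1 + 0.98554) = 4 * 1.98554 = 7.94216, which rounds to 7.9422.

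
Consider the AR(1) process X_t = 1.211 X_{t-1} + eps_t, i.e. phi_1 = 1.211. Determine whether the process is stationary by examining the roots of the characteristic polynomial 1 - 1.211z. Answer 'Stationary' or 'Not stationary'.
\text{Not stationary}

The AR(p) characteristic polynomial is P(z) = 1 - 1.211z.
Stationarity requires all roots to lie outside the unit circle, i.e. |z| > 1 for every root.
This is linear in z: 1 + (-1.211) z = 0  =>  z = -1/(-1.211) = 0.825764,  |z| = 0.825764.
Moduli of all roots: 0.8258.
All moduli strictly greater than 1? No.
Verdict: Not stationary.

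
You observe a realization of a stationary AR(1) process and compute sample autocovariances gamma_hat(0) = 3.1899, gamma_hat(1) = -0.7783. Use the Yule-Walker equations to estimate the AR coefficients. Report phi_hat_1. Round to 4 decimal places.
\hat\phi_{1} = -0.2440

The Yule-Walker equations for an AR(p) process read, in matrix form,
  Gamma_p phi = r_p,   with   (Gamma_p)_{ij} = gamma(|i - j|),
                       (r_p)_i = gamma(i),   i,j = 1..p.
Substitute the sample gammas (Toeplitz matrix and right-hand side of size 1):
  Gamma_p = [[3.1899]]
  r_p     = [-0.7783]
With p = 1 this is the single equation gamma(0) phi_1 = gamma(1):
  phi_hat_1 = gamma(1) / gamma(0) = -0.7783 / 3.1899 = -0.2440.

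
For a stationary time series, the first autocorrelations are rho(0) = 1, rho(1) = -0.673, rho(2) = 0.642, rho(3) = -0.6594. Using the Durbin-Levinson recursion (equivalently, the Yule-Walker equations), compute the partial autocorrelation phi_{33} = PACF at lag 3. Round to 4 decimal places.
\phi_{33} = -0.2991

The PACF at lag k is phi_{kk}, the last component of the solution
to the Yule-Walker system G_k phi = r_k where
  (G_k)_{ij} = rho(|i - j|), (r_k)_i = rho(i), i,j = 1..k.
Equivalently, Durbin-Levinson gives phi_{kk} iteratively:
  phi_{11} = rho(1)
  phi_{kk} = [rho(k) - sum_{j=1..k-1} phi_{k-1,j} rho(k-j)]
            / [1 - sum_{j=1..k-1} phi_{k-1,j} rho(j)],
  phi_{k,j} = phi_{k-1,j} - phi_{kk} phi_{k-1,k-j},  j = 1..k-1.
Step k = 1:
  phi_11 = rho(1) = -0.673.
Step k = 2:
  phi_22 = [rho(2) - phi_11 rho(1)] / [1 - phi_11 rho(1)] = [0.642 - (-0.673)(-0.673)] / [1 - (-0.673)(-0.673)]
         = 0.189071 / 0.547071 = 0.345606.
  Update: phi_21 = phi_11 - phi_22 phi_11 = -0.673 - (0.345606)(-0.673) = -0.440407.
Step k = 3:
  phi_33 = [rho(3) - phi_21 rho(2) - phi_22 rho(1)] / [1 - phi_21 rho(1) - phi_22 rho(2)]
    numerator   = -0.6594 - (-0.440407)(0.642) - (0.345606)(-0.673) = -0.14406577
    denominator = 1 - (-0.440407)(-0.673) - (0.345606)(0.642) = 0.48172693
  phi_33 = -0.14406577 / 0.48172693 = -0.2991.
Therefore phi_{33} = -0.2991.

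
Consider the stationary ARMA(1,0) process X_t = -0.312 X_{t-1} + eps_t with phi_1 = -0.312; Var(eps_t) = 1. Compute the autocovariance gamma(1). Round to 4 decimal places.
\gamma(1) = -0.3456

Multiply the model equation by X_{t-k} and take expectations. With theta_0 = psi_0 = 1 and psi_j the MA(infinity) weights, this gives
  gamma(k) - sum_i phi_i gamma(k-i) = c_k,
  c_k = sigma^2 * sum_{j=k..q} theta_j psi_{j-k}   (c_k = 0 for k > q),
using gamma(-m) = gamma(m).
Pure AR (q = 0): c_0 = sigma^2 = 1, c_k = 0 for k >= 1.
Equations for k = 0 and k = 1 (AR order 1):
  gamma(0) = phi_1 gamma(1) + c_0
  gamma(1) = phi_1 gamma(0) + c_1
Substituting the second into the first: gamma(0) (1 - phi_1^2) = c_0 + phi_1 c_1, so
  gamma(0) = c_0 / (1 - phi_1^2) = 1 / (1 - (-0.312)^2) = 1 / 0.902656 = 1.107842.
  gamma(1) = phi_1 gamma(0) = (-0.312)(1.107842) = -0.345647.
Therefore gamma(1) = -0.3456 (to 4 decimal places).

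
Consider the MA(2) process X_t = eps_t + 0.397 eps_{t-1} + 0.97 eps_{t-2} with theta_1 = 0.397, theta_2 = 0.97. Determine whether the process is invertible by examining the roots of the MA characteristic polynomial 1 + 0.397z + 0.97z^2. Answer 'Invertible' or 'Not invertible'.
\text{Invertible}

The MA(q) characteristic polynomial is P(z) = 1 + 0.397z + 0.97z^2.
Invertibility requires all roots to lie outside the unit circle, i.e. |z| > 1 for every root.
Set 1 + (0.397) z + (0.97) z^2 = 0, i.e. a z^2 + b z + c = 0 with a = 0.97, b = 0.397, c = 1.
Discriminant D = b^2 - 4ac = (0.397)^2 - 4*(0.97)*1 = 0.157609 - (3.88) = -3.722391.
D < 0, so the roots are the complex-conjugate pair z = (-b +/- i sqrt(-D)) / (2a) = -0.2046 +/- 0.9945i.
For a conjugate pair |z|^2 = z * conj(z) = (product of roots) = c/a = 1/(0.97) = 1.030928, so |z| = sqrt(1.030928) = 1.0153 for both roots.
Moduli of all roots: 1.0153, 1.0153.
All moduli strictly greater than 1? Yes.
Verdict: Invertible.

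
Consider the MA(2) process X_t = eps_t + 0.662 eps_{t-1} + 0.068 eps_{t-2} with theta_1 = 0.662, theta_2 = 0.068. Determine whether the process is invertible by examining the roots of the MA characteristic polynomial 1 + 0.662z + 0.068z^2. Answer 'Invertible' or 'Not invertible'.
\text{Invertible}

The MA(q) characteristic polynomial is P(z) = 1 + 0.662z + 0.068z^2.
Invertibility requires all roots to lie outside the unit circle, i.e. |z| > 1 for every root.
Set 1 + (0.662) z + (0.068) z^2 = 0, i.e. a z^2 + b z + c = 0 with a = 0.068, b = 0.662, c = 1.
Discriminant D = b^2 - 4ac = (0.662)^2 - 4*(0.068)*1 = 0.438244 - (0.272) = 0.166244.
D >= 0, so the roots are real: z = (-b +/- sqrt(D)) / (2a) = (-0.662 +/- 0.40773) / (0.136).
  z_1 = (-0.662 + 0.40773) / (0.136) = -1.8696,   |z_1| = 1.8696.
  z_2 = (-0.662 - 0.40773) / (0.136) = -7.8657,   |z_2| = 7.8657.
Moduli of all roots: 1.8696, 7.8657.
All moduli strictly greater than 1? Yes.
Verdict: Invertible.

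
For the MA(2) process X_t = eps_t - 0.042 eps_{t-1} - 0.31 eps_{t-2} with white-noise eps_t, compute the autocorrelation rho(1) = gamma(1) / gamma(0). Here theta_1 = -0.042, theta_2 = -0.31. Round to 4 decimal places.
\rho(1) = -0.0264

For an MA(q) process with theta_0 = 1, the autocovariance is
  gamma(k) = sigma^2 * sum_{i=0..q-k} theta_i * theta_{i+k},
and rho(k) = gamma(k) / gamma(0). Sigma^2 cancels.
  numerator   = (1)*(-0.042) + (-0.042)*(-0.31) = -0.02898.
  denominator = (1)^2 + (-0.042)^2 + (-0.31)^2 = 1.097864.
  rho(1) = -0.02898 / 1.097864 = -0.0264.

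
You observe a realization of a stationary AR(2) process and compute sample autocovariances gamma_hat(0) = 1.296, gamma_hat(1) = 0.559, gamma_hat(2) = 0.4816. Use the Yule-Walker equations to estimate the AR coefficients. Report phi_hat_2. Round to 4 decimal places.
\hat\phi_{2} = 0.2280

The Yule-Walker equations for an AR(p) process read, in matrix form,
  Gamma_p phi = r_p,   with   (Gamma_p)_{ij} = gamma(|i - j|),
                       (r_p)_i = gamma(i),   i,j = 1..p.
Substitute the sample gammas (Toeplitz matrix and right-hand side of size 2):
  Gamma_p = [[1.296, 0.559], [0.559, 1.296]]
  r_p     = [0.559, 0.4816]
Written out:
  1.296 phi_1 + 0.559 phi_2 = 0.559
  0.559 phi_1 + 1.296 phi_2 = 0.4816
Solve by Cramer's rule:
  det = gamma(0)^2 - gamma(1)^2 = (1.296)^2 - (0.559)^2 = 1.679616 - 0.312481 = 1.367135
  phi_hat_1 = [gamma(1) gamma(0) - gamma(1) gamma(2)] / det = [(0.559)(1.296) - (0.559)(0.4816)] / 1.367135 = 0.4552496 / 1.367135 = 0.333
  phi_hat_2 = [gamma(0) gamma(2) - gamma(1)^2] / det = [(1.296)(0.4816) - (0.559)^2] / 1.367135 = 0.3116726 / 1.367135 = 0.228
So phi_hat = [0.3330, 0.2280].
Therefore phi_hat_2 = 0.2280.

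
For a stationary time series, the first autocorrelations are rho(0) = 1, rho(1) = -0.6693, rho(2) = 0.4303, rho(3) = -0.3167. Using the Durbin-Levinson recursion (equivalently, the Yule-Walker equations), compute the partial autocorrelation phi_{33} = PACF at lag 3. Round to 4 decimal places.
\phi_{33} = -0.0742

The PACF at lag k is phi_{kk}, the last component of the solution
to the Yule-Walker system G_k phi = r_k where
  (G_k)_{ij} = rho(|i - j|), (r_k)_i = rho(i), i,j = 1..k.
Equivalently, Durbin-Levinson gives phi_{kk} iteratively:
  phi_{11} = rho(1)
  phi_{kk} = [rho(k) - sum_{j=1..k-1} phi_{k-1,j} rho(k-j)]
            / [1 - sum_{j=1..k-1} phi_{k-1,j} rho(j)],
  phi_{k,j} = phi_{k-1,j} - phi_{kk} phi_{k-1,k-j},  j = 1..k-1.
Step k = 1:
  phi_11 = rho(1) = -0.6693.
Step k = 2:
  phi_22 = [rho(2) - phi_11 rho(1)] / [1 - phi_11 rho(1)] = [0.4303 - (-0.6693)(-0.6693)] / [1 - (-0.6693)(-0.6693)]
         = -0.01766249 / 0.55203751 = -0.031995.
  Update: phi_21 = phi_11 - phi_22 phi_11 = -0.6693 - (-0.031995)(-0.6693) = -0.690714.
Step k = 3:
  phi_33 = [rho(3) - phi_21 rho(2) - phi_22 rho(1)] / [1 - phi_21 rho(1) - phi_22 rho(2)]
    numerator   = -0.3167 - (-0.690714)(0.4303) - (-0.031995)(-0.6693) = -0.04089994
    denominator = 1 - (-0.690714)(-0.6693) - (-0.031995)(0.4303) = 0.5514724
  phi_33 = -0.04089994 / 0.5514724 = -0.0742.
Therefore phi_{33} = -0.0742.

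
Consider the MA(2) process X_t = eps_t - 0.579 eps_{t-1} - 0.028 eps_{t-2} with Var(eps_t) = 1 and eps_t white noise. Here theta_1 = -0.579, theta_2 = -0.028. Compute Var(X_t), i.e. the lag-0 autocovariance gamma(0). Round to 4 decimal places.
\gamma(0) = 1.3360

For an MA(q) process X_t = eps_t + sum_i theta_i eps_{t-i} with
Var(eps_t) = sigma^2, the variance is
  gamma(0) = sigma^2 * (1 + sum_i theta_i^2).
  sum_i theta_i^2 = (-0.579)^2 + (-0.028)^2 = 0.335241 + 0.000784 = 0.336025.
  gamma(0) = 1 * (1 + 0.336025) = 1 * 1.336025 = 1.336025, which rounds to 1.3360.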